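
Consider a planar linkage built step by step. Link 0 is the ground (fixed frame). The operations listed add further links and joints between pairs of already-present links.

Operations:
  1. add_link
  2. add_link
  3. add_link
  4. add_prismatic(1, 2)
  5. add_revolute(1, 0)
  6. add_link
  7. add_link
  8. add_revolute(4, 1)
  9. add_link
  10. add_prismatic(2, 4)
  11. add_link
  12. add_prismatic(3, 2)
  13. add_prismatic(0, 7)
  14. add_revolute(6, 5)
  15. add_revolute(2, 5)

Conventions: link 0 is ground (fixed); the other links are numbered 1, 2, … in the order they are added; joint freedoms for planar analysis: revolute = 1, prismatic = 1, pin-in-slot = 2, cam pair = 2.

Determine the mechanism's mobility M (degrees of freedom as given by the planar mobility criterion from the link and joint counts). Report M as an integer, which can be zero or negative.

ground; <1,0,0>
#1 <2,0,0>
#2 <3,0,0>
#3 <4,0,0>
P:1↔2 J1 <4,1,0>
R:1↔0 J1 <4,2,0>
#4 <5,2,0>
#5 <6,2,0>
R:4↔1 J1 <6,3,0>
#6 <7,3,0>
P:2↔4 J1 <7,4,0>
#7 <8,4,0>
P:3↔2 J1 <8,5,0>
P:0↔7 J1 <8,6,0>
R:6↔5 J1 <8,7,0>
R:2↔5 J1 <8,8,0>
3×7 − 2×8 − 1×0 = 5

M = 5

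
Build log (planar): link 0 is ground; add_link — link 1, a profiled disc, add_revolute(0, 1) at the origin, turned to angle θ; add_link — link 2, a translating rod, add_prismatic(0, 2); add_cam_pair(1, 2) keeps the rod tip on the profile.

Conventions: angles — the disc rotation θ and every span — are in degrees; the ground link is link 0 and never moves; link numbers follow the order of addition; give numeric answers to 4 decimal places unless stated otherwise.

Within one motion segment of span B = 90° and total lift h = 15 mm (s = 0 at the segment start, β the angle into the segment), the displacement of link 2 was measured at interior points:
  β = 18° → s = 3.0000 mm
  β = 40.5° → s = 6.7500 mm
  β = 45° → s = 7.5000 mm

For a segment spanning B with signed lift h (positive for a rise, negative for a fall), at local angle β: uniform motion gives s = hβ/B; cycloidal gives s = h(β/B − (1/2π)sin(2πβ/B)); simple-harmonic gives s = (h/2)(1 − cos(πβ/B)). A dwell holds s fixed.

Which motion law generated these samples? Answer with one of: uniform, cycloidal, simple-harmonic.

candidates at β/B = r: uniform s = h·r (linear in β); cycloidal s = h·(r − sin(2πr)/(2π)); simple-harmonic s = (h/2)(1 − cos(πr))
β=18°: printed 3.0000 | uniform 3.0000, cycloidal 0.7295, simple-harmonic 1.4324
β=40.5°: printed 6.7500 | uniform 6.7500, cycloidal 6.0123, simple-harmonic 6.3267
β=45°: printed 7.5000 | uniform 7.5000, cycloidal 7.5000, simple-harmonic 7.5000
only one law matches every sample → uniform

uniform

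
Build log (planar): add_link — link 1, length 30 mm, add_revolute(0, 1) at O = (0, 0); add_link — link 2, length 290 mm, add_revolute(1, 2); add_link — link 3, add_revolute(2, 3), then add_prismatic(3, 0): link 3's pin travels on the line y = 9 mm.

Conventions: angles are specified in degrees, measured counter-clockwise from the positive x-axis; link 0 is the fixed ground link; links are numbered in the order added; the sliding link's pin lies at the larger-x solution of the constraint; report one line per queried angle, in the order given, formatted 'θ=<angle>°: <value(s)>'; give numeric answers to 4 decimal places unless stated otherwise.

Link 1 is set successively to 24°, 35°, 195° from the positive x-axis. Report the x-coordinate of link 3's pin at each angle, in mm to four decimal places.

geometry: r = 30 mm, L = 290 mm, e = 9 mm
θ=24°: crank pin P = (r cos θ, r sin θ) = (27.406364, 12.202099)
θ=24°: h = r sin θ − e = 12.202099 − 9 = 3.202099
θ=24°: x = r cos θ + √(L² − h²) = 27.406364 + 289.982321 = 317.388685
θ=35°: crank pin P = (r cos θ, r sin θ) = (24.574561, 17.207293)
θ=35°: h = r sin θ − e = 17.207293 − 9 = 8.207293
θ=35°: x = r cos θ + √(L² − h²) = 24.574561 + 289.883839 = 314.458401
θ=195°: crank pin P = (r cos θ, r sin θ) = (-28.977775, -7.764571)
θ=195°: h = r sin θ − e = -7.764571 − 9 = -16.764571
θ=195°: x = r cos θ + √(L² − h²) = -28.977775 + 289.515024 = 260.537249

θ=24°: 317.3887
θ=35°: 314.4584
θ=195°: 260.5372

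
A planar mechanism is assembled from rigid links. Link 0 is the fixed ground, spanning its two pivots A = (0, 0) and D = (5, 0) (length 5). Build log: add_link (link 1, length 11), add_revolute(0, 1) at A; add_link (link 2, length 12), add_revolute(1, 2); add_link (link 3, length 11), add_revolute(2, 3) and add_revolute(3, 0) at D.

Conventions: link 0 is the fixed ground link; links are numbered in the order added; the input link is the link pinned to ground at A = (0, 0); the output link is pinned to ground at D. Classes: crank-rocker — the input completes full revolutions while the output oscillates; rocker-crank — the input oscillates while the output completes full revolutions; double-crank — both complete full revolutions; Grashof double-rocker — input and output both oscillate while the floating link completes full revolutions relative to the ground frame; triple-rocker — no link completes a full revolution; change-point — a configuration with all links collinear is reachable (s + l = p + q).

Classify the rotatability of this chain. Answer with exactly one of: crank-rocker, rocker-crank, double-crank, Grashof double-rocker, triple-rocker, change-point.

lengths: ground=5, input=11, coupler=12, output=11
sorted: s=5 (shortest), l=12 (longest), p+q=22
s + l = 17 vs p + q = 22
s + l < p + q (Grashof) with shortest = ground link → double-crank

double-crank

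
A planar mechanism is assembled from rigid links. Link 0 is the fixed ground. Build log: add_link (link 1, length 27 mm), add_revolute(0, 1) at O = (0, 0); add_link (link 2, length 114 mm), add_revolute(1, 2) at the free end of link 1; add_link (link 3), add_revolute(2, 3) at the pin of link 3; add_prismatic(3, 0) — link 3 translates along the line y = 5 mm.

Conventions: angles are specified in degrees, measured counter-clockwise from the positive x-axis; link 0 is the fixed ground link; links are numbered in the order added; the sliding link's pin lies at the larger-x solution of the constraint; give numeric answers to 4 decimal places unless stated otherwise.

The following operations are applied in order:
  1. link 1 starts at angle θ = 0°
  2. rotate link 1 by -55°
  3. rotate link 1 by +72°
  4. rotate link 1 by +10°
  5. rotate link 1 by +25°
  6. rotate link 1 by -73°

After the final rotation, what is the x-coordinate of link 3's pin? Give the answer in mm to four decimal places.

geometry: r = 27 mm, L = 114 mm, e = 5 mm; θ starts at 0°
rotate link 1 by -55°: θ ← 0° -55° = -55°
rotate link 1 by +72°: θ ← -55° +72° = 17°
rotate link 1 by +10°: θ ← 17° +10° = 27°
rotate link 1 by +25°: θ ← 27° +25° = 52°
rotate link 1 by -73°: θ ← 52° -73° = -21°
crank pin P = (r cos θ, r sin θ) = (25.206672, -9.675935)
h = r sin θ − e = -9.675935 − 5 = -14.675935
x = r cos θ + √(L² − h²) = 25.206672 + 113.051391 = 138.258062

138.2581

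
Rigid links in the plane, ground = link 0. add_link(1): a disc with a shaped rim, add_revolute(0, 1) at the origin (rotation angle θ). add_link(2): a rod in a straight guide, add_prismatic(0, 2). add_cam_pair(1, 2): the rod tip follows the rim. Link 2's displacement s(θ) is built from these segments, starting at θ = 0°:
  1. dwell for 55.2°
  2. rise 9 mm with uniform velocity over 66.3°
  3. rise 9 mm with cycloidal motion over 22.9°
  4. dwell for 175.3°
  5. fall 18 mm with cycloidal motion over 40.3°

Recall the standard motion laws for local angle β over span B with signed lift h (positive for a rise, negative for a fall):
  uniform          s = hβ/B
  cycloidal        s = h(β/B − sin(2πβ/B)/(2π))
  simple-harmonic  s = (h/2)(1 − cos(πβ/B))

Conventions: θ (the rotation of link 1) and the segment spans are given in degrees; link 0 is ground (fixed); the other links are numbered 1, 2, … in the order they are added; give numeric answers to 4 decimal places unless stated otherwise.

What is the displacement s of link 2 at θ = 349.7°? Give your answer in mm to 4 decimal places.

segment 1 (0° to 55.2°, dwell): s unchanged at 0.0000
segment 2 (55.2° to 121.5°, uniform, h = 9) is passed completely: s = 0.0000 + (9) = 9.0000
segment 3 (121.5° to 144.4°, cycloidal, h = 9) is passed completely: s = 9.0000 + (9) = 18.0000
segment 4 (144.4° to 319.7°, dwell): s unchanged at 18.0000
θ = 349.7° falls in segment 5 (319.7° to 360°, cycloidal, h = -18): β = 349.7 − 319.7 = 30°, B = 40.3°; Δs = -18·(0.7444 − sin(2π·0.7444)/(2π)) = -16.2625; s = 18.0000 − 16.2625 = 1.7375

1.7375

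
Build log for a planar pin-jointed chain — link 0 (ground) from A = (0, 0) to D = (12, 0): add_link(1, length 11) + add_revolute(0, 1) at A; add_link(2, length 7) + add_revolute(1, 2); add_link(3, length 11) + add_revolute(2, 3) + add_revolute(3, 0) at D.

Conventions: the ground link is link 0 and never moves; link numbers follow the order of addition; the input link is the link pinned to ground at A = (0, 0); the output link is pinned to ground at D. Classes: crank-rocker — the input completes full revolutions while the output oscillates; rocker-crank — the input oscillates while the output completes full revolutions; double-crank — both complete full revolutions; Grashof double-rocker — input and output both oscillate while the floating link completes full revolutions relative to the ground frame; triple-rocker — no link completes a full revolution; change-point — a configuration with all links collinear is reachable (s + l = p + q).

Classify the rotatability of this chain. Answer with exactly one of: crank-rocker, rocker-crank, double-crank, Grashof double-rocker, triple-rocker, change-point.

lengths: ground=12, input=11, coupler=7, output=11
sorted: s=7 (shortest), l=12 (longest), p+q=22
s + l = 19 vs p + q = 22
s + l < p + q (Grashof) with shortest = coupler link → Grashof double-rocker

Grashof double-rocker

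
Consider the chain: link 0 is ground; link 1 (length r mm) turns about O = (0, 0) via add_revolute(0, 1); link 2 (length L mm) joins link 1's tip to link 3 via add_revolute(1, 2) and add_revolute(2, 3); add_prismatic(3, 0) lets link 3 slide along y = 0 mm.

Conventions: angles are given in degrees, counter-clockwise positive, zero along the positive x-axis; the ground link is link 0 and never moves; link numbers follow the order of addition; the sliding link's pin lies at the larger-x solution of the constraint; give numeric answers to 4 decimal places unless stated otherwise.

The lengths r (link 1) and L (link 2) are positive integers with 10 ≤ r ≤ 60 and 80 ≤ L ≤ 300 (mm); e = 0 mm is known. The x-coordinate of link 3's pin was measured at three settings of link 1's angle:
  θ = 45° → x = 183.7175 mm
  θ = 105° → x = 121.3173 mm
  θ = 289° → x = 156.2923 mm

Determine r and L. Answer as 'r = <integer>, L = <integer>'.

constraint per measurement: (x − r cos θ)² + (r sin θ − e)² = L²
subtracting the θ₁ and θ₂ equations cancels the r² and L² terms:
r = (x₁² − x₂²) / (2[(x₁cos θ₁ + e sin θ₁) − (x₂cos θ₂ + e sin θ₂)]) = 59.0000 → r = 59
L² = (x₁ − r cos θ₁)² + (r sin θ₁ − e)² = 21903.9888 → L = 148.0000 → L = 148
check at θ₃=289°: x = 156.2923 (printed 156.2923) ✓

r = 59, L = 148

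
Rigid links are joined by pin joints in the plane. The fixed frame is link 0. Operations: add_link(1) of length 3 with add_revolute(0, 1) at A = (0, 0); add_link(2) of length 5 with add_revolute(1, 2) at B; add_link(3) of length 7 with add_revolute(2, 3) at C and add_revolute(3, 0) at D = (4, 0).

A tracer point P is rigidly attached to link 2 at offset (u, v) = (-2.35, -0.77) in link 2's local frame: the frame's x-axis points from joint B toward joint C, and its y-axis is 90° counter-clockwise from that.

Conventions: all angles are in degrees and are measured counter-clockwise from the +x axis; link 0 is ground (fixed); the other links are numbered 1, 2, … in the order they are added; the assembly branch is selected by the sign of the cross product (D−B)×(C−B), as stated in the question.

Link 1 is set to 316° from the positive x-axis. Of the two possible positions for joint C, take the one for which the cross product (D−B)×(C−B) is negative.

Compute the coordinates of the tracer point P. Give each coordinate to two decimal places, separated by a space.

A=(0,0), D=(4.00,0)
B = A + 3.00·(cos316°, sin316°) = (2.1580, -2.0840)
|BD| = 2.7813
circle(B,5.00) ∩ circle(D,7.00): a=-2.9238, h=4.0560
  candidates: C₊=(-2.8174,-1.5885) cross=11.281; C₋=(3.2608,-6.9609) cross=-11.281
  branch - wants cross < 0 → take C=(3.2608,-6.9609) (cross=-11.281)
ex = (C−B)/|BC| = (0.2205,-0.9754); ey = (0.9754,0.2205)
P = B + -2.35·ex + -0.77·ey = (0.8887,0.0383)

0.89 0.04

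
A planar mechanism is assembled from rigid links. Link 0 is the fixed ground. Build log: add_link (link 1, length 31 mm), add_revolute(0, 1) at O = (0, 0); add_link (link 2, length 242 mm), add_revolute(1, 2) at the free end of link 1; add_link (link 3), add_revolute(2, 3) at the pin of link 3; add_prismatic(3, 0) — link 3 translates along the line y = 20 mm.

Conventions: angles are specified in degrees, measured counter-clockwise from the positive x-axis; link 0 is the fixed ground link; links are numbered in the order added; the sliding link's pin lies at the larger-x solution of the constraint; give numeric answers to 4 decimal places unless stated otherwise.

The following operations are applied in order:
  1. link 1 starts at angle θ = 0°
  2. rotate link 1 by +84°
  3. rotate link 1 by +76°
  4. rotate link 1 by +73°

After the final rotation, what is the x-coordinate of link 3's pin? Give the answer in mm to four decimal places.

geometry: r = 31 mm, L = 242 mm, e = 20 mm; θ starts at 0°
rotate link 1 by +84°: θ ← 0° +84° = 84°
rotate link 1 by +76°: θ ← 84° +76° = 160°
rotate link 1 by +73°: θ ← 160° +73° = 233°
crank pin P = (r cos θ, r sin θ) = (-18.656266, -24.757701)
h = r sin θ − e = -24.757701 − 20 = -44.757701
x = r cos θ + √(L² − h²) = -18.656266 + 237.825037 = 219.168771

219.1688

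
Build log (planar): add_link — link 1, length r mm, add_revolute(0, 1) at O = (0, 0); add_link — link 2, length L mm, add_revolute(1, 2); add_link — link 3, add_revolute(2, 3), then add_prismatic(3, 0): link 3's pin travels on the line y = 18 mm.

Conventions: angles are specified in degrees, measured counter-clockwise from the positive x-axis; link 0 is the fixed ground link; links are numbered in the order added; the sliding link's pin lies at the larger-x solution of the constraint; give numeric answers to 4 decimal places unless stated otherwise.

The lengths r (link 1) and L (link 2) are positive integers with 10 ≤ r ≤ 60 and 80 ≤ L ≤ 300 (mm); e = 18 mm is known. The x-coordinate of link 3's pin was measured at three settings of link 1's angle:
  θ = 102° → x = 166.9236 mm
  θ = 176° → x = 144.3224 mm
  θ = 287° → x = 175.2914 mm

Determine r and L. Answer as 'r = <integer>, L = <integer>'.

constraint per measurement: (x − r cos θ)² + (r sin θ − e)² = L²
subtracting the θ₁ and θ₂ equations cancels the r² and L² terms:
r = (x₁² − x₂²) / (2[(x₁cos θ₁ + e sin θ₁) − (x₂cos θ₂ + e sin θ₂)]) = 28.0000 → r = 28
L² = (x₁ − r cos θ₁)² + (r sin θ₁ − e)² = 29929.0161 → L = 173.0000 → L = 173
check at θ₃=287°: x = 175.2914 (printed 175.2914) ✓

r = 28, L = 173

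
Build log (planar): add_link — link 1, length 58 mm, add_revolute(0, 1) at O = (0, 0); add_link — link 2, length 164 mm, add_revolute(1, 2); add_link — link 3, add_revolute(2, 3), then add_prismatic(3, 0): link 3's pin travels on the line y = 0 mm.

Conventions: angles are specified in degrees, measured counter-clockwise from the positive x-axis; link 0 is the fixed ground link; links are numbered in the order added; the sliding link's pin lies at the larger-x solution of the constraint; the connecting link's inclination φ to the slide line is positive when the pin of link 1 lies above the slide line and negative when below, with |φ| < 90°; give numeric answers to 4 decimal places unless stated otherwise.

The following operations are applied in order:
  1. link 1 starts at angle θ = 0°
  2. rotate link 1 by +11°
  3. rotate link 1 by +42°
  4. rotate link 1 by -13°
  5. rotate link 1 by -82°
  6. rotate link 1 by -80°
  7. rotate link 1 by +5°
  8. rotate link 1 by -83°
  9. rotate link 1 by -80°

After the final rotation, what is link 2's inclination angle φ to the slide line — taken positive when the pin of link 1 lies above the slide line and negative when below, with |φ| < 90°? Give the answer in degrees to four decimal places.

geometry: r = 58 mm, L = 164 mm, e = 0 mm; θ starts at 0°
rotate link 1 by +11°: θ ← 0° +11° = 11°
rotate link 1 by +42°: θ ← 11° +42° = 53°
rotate link 1 by -13°: θ ← 53° -13° = 40°
rotate link 1 by -82°: θ ← 40° -82° = -42°
rotate link 1 by -80°: θ ← -42° -80° = -122°
rotate link 1 by +5°: θ ← -122° +5° = -117°
rotate link 1 by -83°: θ ← -117° -83° = -200°
rotate link 1 by -80°: θ ← -200° -80° = -280°
h = r sin θ − e = 57.118850 − 0 = 57.118850
sin φ = h / L = 57.118850 / 164 = 0.34828567
φ = arcsin(0.34828567) = 20.382495°

20.3825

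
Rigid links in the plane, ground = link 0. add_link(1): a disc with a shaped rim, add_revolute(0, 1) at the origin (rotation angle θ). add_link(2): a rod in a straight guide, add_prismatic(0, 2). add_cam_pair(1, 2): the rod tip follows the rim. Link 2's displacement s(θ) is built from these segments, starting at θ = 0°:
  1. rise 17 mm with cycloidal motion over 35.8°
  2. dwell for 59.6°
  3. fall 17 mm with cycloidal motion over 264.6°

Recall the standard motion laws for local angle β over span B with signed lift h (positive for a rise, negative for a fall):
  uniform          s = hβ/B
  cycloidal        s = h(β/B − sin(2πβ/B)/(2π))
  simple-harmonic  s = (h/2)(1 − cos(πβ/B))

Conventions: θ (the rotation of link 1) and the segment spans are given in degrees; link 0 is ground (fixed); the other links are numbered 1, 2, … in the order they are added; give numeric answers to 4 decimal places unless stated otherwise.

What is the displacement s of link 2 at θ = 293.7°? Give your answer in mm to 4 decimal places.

segment 1 (0° to 35.8°, cycloidal, h = 17) is passed completely: s = 0.0000 + (17) = 17.0000
segment 2 (35.8° to 95.4°, dwell): s unchanged at 17.0000
θ = 293.7° falls in segment 3 (95.4° to 360°, cycloidal, h = -17): β = 293.7 − 95.4 = 198.3°, B = 264.6°; Δs = -17·(0.7494 − sin(2π·0.7494)/(2π)) = -15.4460; s = 17.0000 − 15.4460 = 1.5540

1.5540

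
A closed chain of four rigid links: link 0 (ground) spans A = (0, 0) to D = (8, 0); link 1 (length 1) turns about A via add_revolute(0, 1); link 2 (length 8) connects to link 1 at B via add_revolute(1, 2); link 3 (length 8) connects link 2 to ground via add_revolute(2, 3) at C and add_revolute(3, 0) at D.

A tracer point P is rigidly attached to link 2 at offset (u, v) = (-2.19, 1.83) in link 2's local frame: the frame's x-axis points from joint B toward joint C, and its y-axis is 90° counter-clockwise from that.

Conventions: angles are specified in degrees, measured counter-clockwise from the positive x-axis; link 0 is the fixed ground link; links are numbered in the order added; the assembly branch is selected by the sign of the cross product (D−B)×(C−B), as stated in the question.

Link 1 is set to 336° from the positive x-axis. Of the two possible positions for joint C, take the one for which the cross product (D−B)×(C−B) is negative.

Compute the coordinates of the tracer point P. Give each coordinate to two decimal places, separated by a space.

A=(0,0), D=(8.00,0)
B = A + 1.00·(cos336°, sin336°) = (0.9135, -0.4067)
|BD| = 7.0981
circle(B,8.00) ∩ circle(D,8.00): a=3.5491, h=7.1697
  candidates: C₊=(4.0459,6.9545) cross=50.891; C₋=(4.8676,-7.3613) cross=-50.891
  branch - wants cross < 0 → take C=(4.8676,-7.3613) (cross=-50.891)
ex = (C−B)/|BC| = (0.4943,-0.8693); ey = (0.8693,0.4943)
P = B + -2.19·ex + 1.83·ey = (1.4220,2.4016)

1.42 2.40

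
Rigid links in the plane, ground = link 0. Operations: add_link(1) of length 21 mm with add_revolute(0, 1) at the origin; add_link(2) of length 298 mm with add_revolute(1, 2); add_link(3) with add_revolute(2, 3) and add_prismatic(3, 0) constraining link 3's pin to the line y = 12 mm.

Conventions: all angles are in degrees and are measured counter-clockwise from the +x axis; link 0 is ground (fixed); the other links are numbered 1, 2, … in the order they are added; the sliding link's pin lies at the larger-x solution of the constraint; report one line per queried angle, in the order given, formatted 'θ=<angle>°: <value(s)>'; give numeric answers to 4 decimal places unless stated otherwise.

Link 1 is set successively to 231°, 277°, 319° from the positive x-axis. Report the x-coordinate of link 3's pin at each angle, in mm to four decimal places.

geometry: r = 21 mm, L = 298 mm, e = 12 mm
θ=231°: crank pin P = (r cos θ, r sin θ) = (-13.215728, -16.320065)
θ=231°: h = r sin θ − e = -16.320065 − 12 = -28.320065
θ=231°: x = r cos θ + √(L² − h²) = -13.215728 + 296.651266 = 283.435538
θ=277°: crank pin P = (r cos θ, r sin θ) = (2.559256, -20.843469)
θ=277°: h = r sin θ − e = -20.843469 − 12 = -32.843469
θ=277°: x = r cos θ + √(L² − h²) = 2.559256 + 296.184582 = 298.743838
θ=319°: crank pin P = (r cos θ, r sin θ) = (15.848901, -13.777240)
θ=319°: h = r sin θ − e = -13.777240 − 12 = -25.777240
θ=319°: x = r cos θ + √(L² − h²) = 15.848901 + 296.883031 = 312.731932

θ=231°: 283.4355
θ=277°: 298.7438
θ=319°: 312.7319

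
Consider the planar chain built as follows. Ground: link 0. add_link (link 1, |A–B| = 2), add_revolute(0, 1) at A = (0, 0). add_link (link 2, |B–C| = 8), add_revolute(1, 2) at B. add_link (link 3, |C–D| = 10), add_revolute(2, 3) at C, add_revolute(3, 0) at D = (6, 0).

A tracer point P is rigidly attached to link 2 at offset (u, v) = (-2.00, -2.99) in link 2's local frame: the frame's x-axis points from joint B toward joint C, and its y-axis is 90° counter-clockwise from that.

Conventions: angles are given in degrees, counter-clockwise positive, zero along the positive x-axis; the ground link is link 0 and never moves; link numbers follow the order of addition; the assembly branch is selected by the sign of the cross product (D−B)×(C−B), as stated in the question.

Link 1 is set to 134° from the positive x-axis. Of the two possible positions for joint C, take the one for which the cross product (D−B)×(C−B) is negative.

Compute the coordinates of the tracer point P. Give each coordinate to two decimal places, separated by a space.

A=(0,0), D=(6.00,0)
B = A + 2.00·(cos134°, sin134°) = (-1.3893, 1.4387)
|BD| = 7.5281
circle(B,8.00) ∩ circle(D,10.00): a=1.3730, h=7.8813
  candidates: C₊=(1.4645,8.9123) cross=59.331; C₋=(-1.5478,-6.5597) cross=-59.331
  branch - wants cross < 0 → take C=(-1.5478,-6.5597) (cross=-59.331)
ex = (C−B)/|BC| = (-0.0198,-0.9998); ey = (0.9998,-0.0198)
P = B + -2.00·ex + -2.99·ey = (-4.3391,3.4975)

-4.34 3.50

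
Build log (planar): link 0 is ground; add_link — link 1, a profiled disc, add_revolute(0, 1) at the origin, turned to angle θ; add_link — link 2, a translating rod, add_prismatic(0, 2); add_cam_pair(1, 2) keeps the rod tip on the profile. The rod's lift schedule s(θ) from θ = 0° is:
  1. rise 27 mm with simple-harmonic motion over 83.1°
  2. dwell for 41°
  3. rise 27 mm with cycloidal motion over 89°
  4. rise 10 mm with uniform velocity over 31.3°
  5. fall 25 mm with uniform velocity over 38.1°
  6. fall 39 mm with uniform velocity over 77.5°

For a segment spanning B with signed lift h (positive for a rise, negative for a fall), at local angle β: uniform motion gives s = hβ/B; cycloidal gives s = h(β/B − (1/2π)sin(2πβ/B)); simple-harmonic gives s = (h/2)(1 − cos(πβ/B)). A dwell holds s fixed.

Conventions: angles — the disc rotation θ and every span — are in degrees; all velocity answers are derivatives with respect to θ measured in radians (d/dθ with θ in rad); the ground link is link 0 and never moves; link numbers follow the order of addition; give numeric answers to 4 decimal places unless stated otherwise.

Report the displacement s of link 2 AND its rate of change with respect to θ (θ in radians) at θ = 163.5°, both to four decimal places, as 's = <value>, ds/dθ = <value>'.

seg 1 [0°–83.1°] simple-harmonic, h=27: full span → s += 27 → s = 27.0000
seg 2 [83.1°–124.1°] dwell: s stays 27.0000
seg 3 [124.1°–213.1°] cycloidal, h=27: θ=163.5° here. β=39.4, B=89. 27·(0.4427 − sin(2π·0.4427)/(2π)) = 10.4388 → s = 37.4388
velocity in seg [124.1°–213.1°] (cycloidal), θ in radians: β = 39.4° = 0.6877 rad, B = 89° = 1.5533 rad; ds/dθ = (h/B)(1 − cos(2πβ/B)) = (27/1.5533)(1 − cos(2π·0.4427)) = 33.649207 mm/rad

s = 37.4388, ds/dθ = 33.6492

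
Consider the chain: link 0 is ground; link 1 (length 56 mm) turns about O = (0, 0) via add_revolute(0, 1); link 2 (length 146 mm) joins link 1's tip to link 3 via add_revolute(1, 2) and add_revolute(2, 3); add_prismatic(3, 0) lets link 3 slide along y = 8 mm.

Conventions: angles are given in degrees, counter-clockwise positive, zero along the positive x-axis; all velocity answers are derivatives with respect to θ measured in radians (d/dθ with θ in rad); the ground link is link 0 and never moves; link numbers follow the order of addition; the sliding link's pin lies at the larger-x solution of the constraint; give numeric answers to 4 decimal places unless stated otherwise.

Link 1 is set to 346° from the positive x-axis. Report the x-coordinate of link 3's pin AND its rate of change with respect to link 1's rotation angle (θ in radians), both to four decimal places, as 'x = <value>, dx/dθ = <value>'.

geometry: r = 56 mm, L = 146 mm, e = 8 mm
crank pin P = (r cos θ, r sin θ) = (54.336561, -13.547626)
h = r sin θ − e = -13.547626 − 8 = -21.547626
x = r cos θ + √(L² − h²) = 54.336561 + 144.401177 = 198.737737
dx/dθ = −r sin θ − h·r cos θ/√(L² − h²) (θ in radians; h = -21.547626) = 21.655759

x = 198.7377, dx/dθ = 21.6558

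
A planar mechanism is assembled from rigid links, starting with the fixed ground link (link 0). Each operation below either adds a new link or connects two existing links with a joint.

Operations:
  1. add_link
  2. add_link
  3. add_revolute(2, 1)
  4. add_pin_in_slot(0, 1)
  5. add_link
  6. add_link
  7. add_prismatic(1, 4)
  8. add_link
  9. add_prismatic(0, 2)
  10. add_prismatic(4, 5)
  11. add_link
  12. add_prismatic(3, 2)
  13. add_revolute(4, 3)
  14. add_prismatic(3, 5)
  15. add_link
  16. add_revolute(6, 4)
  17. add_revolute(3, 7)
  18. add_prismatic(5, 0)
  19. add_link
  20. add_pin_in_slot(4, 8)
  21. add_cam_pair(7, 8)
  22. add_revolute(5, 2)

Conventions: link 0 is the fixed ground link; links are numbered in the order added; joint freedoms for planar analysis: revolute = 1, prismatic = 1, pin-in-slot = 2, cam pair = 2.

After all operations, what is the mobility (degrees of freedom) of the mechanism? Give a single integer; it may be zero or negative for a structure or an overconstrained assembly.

(L,J1,J2)=(1,0,0); link0 fixed
link1: (2,0,0)
link2: (3,0,0)
R 2-1 [J1]: (3,1,0)
PS 0-1 [J2]: (3,1,1)
link3: (4,1,1)
link4: (5,1,1)
P 1-4 [J1]: (5,2,1)
link5: (6,2,1)
P 0-2 [J1]: (6,3,1)
P 4-5 [J1]: (6,4,1)
link6: (7,4,1)
P 3-2 [J1]: (7,5,1)
R 4-3 [J1]: (7,6,1)
P 3-5 [J1]: (7,7,1)
link7: (8,7,1)
R 6-4 [J1]: (8,8,1)
R 3-7 [J1]: (8,9,1)
P 5-0 [J1]: (8,10,1)
link8: (9,10,1)
PS 4-8 [J2]: (9,10,2)
C 7-8 [J2]: (9,10,3)
R 5-2 [J1]: (9,11,3)
Grübler: 3·8 − 2·11 − 3 = -1

M = -1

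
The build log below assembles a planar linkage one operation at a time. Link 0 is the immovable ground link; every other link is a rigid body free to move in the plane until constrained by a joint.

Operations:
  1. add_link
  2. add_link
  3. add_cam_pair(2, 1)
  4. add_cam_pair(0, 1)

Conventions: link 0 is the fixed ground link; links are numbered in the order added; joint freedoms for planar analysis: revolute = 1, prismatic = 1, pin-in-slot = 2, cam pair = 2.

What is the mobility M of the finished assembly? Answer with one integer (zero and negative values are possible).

link 0 = ground. State L|J1|J2 = 1|0|0
+link1  2|0|0
+link2  3|0|0
C(2,1) f=2→J2  3|0|1
C(0,1) f=2→J2  3|0|2
M = 3(3−1)−2·0−2 = 6−0−2 = 4

M = 4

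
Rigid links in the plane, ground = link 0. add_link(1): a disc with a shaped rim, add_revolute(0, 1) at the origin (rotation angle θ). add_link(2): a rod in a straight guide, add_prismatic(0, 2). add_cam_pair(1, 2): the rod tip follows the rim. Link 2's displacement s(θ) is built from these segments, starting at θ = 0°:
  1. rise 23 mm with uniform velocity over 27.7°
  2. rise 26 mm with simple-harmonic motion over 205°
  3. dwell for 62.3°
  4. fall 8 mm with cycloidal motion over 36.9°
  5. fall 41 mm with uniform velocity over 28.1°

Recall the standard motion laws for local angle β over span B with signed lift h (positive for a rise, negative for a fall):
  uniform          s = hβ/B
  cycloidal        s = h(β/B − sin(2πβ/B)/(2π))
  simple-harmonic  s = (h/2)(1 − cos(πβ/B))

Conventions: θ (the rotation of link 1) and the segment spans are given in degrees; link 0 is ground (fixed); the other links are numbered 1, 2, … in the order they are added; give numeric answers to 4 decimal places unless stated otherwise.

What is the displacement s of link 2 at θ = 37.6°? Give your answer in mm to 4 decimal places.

segment 1 (0° to 27.7°, uniform, h = 23) is passed completely: s = 0.0000 + (23) = 23.0000
θ = 37.6° falls in segment 2 (27.7° to 232.7°, simple-harmonic, h = 26): β = 37.6 − 27.7 = 9.9°, B = 205°; Δs = 26/2·(1 − cos(π·0.0483)) = 0.1493; s = 23.0000 + 0.1493 = 23.1493

23.1493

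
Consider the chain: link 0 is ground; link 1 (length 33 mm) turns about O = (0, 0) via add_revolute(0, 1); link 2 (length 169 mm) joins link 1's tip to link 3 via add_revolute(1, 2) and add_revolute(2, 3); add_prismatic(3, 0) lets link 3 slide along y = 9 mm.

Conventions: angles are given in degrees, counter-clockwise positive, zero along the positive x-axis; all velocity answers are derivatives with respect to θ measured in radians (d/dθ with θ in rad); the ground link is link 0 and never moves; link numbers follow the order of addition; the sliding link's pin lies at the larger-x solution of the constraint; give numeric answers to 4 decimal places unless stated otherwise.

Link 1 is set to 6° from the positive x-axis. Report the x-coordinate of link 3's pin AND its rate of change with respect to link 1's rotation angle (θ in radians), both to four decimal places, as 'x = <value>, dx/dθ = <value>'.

geometry: r = 33 mm, L = 169 mm, e = 9 mm
crank pin P = (r cos θ, r sin θ) = (32.819223, 3.449439)
h = r sin θ − e = 3.449439 − 9 = -5.550561
x = r cos θ + √(L² − h²) = 32.819223 + 168.908825 = 201.728048
dx/dθ = −r sin θ − h·r cos θ/√(L² − h²) (θ in radians; h = -5.550561) = -2.370958

x = 201.7280, dx/dθ = -2.3710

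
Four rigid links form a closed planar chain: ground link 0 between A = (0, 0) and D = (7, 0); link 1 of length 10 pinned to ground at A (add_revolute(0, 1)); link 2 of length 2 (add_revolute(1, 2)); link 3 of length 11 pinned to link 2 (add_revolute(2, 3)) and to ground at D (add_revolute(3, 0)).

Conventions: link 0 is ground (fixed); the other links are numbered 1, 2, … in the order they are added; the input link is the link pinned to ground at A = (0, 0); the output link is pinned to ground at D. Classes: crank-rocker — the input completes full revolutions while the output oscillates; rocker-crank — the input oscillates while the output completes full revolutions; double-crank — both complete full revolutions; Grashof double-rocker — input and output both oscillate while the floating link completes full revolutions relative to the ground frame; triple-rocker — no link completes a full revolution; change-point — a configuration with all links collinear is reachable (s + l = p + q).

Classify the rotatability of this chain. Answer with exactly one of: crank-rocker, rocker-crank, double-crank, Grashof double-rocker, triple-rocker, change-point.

lengths: ground=7, input=10, coupler=2, output=11
sorted: s=2 (shortest), l=11 (longest), p+q=17
s + l = 13 vs p + q = 17
s + l < p + q (Grashof) with shortest = coupler link → Grashof double-rocker

Grashof double-rocker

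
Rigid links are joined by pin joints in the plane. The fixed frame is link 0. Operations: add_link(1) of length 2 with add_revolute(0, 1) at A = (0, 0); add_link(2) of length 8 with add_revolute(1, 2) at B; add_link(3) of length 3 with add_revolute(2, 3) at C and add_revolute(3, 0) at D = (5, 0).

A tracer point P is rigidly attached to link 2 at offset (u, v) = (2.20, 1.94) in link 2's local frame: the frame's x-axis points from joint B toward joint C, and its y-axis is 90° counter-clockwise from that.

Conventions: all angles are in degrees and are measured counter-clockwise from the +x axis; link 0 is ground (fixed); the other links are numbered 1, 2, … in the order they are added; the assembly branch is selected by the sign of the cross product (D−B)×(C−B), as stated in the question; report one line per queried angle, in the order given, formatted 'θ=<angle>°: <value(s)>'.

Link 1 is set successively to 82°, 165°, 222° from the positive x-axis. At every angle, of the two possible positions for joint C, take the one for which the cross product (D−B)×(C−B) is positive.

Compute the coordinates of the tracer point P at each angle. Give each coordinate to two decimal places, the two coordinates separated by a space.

A=(0,0), D=(5.00,0)
θ=82°: B = A + 2.00·(cos82°, sin82°) = (0.2783, 1.9805)
θ=82°: |BD| = 5.1202
θ=82°: circle(B,8.00) ∩ circle(D,3.00): a=7.9310, h=1.0486
θ=82°:   candidates: C₊=(7.9976,-0.1202) cross=5.369; C₋=(7.1864,-2.0542) cross=-5.369
θ=82°:   branch + wants cross > 0 → take C=(7.9976,-0.1202) (cross=5.369)
θ=82°: ex = (C−B)/|BC| = (0.9649,-0.2626); ey = (0.2626,0.9649)
θ=82°: P = B + 2.20·ex + 1.94·ey = (2.9106,3.2747)
θ=165°: B = A + 2.00·(cos165°, sin165°) = (-1.9319, 0.5176)
θ=165°: |BD| = 6.9512
θ=165°: circle(B,8.00) ∩ circle(D,3.00): a=7.4318, h=2.9613
θ=165°:   candidates: C₊=(5.6998,2.9172) cross=20.584; C₋=(5.2587,-2.9888) cross=-20.584
θ=165°:   branch + wants cross > 0 → take C=(5.6998,2.9172) (cross=20.584)
θ=165°: ex = (C−B)/|BC| = (0.9540,0.3000); ey = (-0.3000,0.9540)
θ=165°: P = B + 2.20·ex + 1.94·ey = (-0.4151,3.0282)
θ=222°: B = A + 2.00·(cos222°, sin222°) = (-1.4863, -1.3383)
θ=222°: |BD| = 6.6229
θ=222°: circle(B,8.00) ∩ circle(D,3.00): a=7.4637, h=2.8798
θ=222°:   candidates: C₊=(5.2416,2.9903) cross=19.072; C₋=(6.4054,-2.6505) cross=-19.072
θ=222°:   branch + wants cross > 0 → take C=(5.2416,2.9903) (cross=19.072)
θ=222°: ex = (C−B)/|BC| = (0.8410,0.5411); ey = (-0.5411,0.8410)
θ=222°: P = B + 2.20·ex + 1.94·ey = (-0.6858,1.4836)

θ=82°: 2.91 3.27
θ=165°: -0.42 3.03
θ=222°: -0.69 1.48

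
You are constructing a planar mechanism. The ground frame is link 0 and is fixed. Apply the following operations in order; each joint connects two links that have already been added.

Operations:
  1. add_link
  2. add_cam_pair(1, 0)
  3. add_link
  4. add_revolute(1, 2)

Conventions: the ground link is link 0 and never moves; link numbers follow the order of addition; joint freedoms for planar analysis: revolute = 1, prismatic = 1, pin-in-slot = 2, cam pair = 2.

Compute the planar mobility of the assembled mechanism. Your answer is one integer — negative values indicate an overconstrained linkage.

L=1 J1=0 J2=0
add link → L=2 J1=0 J2=0
C@1,0 dof=2 J2 → L=2 J1=0 J2=1
add link → L=3 J1=0 J2=1
R@1,2 dof=1 J1 → L=3 J1=1 J2=1
M=3(L−1)−2J1−J2=3·2−2·1−1=3

M = 3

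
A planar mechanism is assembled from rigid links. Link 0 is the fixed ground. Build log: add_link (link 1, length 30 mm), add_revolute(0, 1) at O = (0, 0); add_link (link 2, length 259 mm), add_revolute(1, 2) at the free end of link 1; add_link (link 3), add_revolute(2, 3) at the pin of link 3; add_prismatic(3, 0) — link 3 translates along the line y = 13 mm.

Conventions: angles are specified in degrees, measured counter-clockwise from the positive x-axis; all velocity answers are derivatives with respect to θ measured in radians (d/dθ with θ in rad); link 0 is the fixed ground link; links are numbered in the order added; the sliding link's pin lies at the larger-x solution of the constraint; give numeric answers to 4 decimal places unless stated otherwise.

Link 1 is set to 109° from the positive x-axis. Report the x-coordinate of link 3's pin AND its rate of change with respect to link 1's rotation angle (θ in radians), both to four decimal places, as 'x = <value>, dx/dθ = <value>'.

geometry: r = 30 mm, L = 259 mm, e = 13 mm
crank pin P = (r cos θ, r sin θ) = (-9.767045, 28.365557)
h = r sin θ − e = 28.365557 − 13 = 15.365557
x = r cos θ + √(L² − h²) = -9.767045 + 258.543806 = 248.776761
dx/dθ = −r sin θ − h·r cos θ/√(L² − h²) (θ in radians; h = 15.365557) = -27.785091

x = 248.7768, dx/dθ = -27.7851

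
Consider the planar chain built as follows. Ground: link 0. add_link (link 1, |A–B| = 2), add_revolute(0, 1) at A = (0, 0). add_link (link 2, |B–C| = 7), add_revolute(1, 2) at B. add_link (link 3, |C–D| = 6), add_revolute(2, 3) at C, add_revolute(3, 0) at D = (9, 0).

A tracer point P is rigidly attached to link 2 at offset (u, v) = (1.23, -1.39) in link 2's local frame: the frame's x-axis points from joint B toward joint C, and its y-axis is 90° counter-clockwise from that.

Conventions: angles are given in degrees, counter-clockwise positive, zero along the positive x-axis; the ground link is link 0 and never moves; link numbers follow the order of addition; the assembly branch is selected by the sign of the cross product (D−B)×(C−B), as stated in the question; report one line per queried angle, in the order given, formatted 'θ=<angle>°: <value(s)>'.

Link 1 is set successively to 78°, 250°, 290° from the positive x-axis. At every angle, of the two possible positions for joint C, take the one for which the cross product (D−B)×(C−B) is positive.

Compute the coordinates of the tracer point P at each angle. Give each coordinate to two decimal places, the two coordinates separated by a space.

A=(0,0), D=(9.00,0)
θ=78°: B = A + 2.00·(cos78°, sin78°) = (0.4158, 1.9563)
θ=78°: |BD| = 8.8043
θ=78°: circle(B,7.00) ∩ circle(D,6.00): a=5.1404, h=4.7514
θ=78°:   candidates: C₊=(6.4835,5.4468) cross=41.833; C₋=(4.3720,-3.8186) cross=-41.833
θ=78°:   branch + wants cross > 0 → take C=(6.4835,5.4468) (cross=41.833)
θ=78°: ex = (C−B)/|BC| = (0.8668,0.4986); ey = (-0.4986,0.8668)
θ=78°: P = B + 1.23·ex + -1.39·ey = (2.1751,1.3648)
θ=250°: B = A + 2.00·(cos250°, sin250°) = (-0.6840, -1.8794)
θ=250°: |BD| = 9.8647
θ=250°: circle(B,7.00) ∩ circle(D,6.00): a=5.5913, h=4.2116
θ=250°:   candidates: C₊=(4.0024,3.3203) cross=41.546; C₋=(5.6072,-4.9486) cross=-41.546
θ=250°:   branch + wants cross > 0 → take C=(4.0024,3.3203) (cross=41.546)
θ=250°: ex = (C−B)/|BC| = (0.6695,0.7428); ey = (-0.7428,0.6695)
θ=250°: P = B + 1.23·ex + -1.39·ey = (1.1720,-1.8963)
θ=290°: B = A + 2.00·(cos290°, sin290°) = (0.6840, -1.8794)
θ=290°: |BD| = 8.5257
θ=290°: circle(B,7.00) ∩ circle(D,6.00): a=5.0252, h=4.8731
θ=290°:   candidates: C₊=(4.5115,3.9816) cross=41.546; C₋=(6.6599,-5.5248) cross=-41.546
θ=290°:   branch + wants cross > 0 → take C=(4.5115,3.9816) (cross=41.546)
θ=290°: ex = (C−B)/|BC| = (0.5468,0.8373); ey = (-0.8373,0.5468)
θ=290°: P = B + 1.23·ex + -1.39·ey = (2.5204,-1.6095)

θ=78°: 2.18 1.36
θ=250°: 1.17 -1.90
θ=290°: 2.52 -1.61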